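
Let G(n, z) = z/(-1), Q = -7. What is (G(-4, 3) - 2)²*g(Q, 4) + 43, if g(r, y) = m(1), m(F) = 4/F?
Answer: 143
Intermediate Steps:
G(n, z) = -z (G(n, z) = z*(-1) = -z)
g(r, y) = 4 (g(r, y) = 4/1 = 4*1 = 4)
(G(-4, 3) - 2)²*g(Q, 4) + 43 = (-1*3 - 2)²*4 + 43 = (-3 - 2)²*4 + 43 = (-5)²*4 + 43 = 25*4 + 43 = 100 + 43 = 143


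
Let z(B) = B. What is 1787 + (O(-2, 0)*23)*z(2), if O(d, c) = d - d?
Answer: 1787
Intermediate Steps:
O(d, c) = 0
1787 + (O(-2, 0)*23)*z(2) = 1787 + (0*23)*2 = 1787 + 0*2 = 1787 + 0 = 1787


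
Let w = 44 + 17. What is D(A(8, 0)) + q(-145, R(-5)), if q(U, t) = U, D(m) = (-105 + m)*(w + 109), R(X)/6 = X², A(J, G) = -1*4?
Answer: -18675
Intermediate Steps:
A(J, G) = -4
R(X) = 6*X²
w = 61
D(m) = -17850 + 170*m (D(m) = (-105 + m)*(61 + 109) = (-105 + m)*170 = -17850 + 170*m)
D(A(8, 0)) + q(-145, R(-5)) = (-17850 + 170*(-4)) - 145 = (-17850 - 680) - 145 = -18530 - 145 = -18675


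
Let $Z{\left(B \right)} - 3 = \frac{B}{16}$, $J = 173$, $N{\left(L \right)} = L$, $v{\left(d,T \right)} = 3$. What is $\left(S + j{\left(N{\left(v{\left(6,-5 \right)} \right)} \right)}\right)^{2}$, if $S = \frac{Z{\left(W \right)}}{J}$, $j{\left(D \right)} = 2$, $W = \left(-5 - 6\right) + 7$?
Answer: $\frac{1946025}{478864} \approx 4.0638$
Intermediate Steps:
$W = -4$ ($W = -11 + 7 = -4$)
$Z{\left(B \right)} = 3 + \frac{B}{16}$
$S = \frac{11}{692}$ ($S = \frac{3 + \frac{1}{16} \left(-4\right)}{173} = \left(3 - \frac{1}{4}\right) \frac{1}{173} = \frac{11}{4} \cdot \frac{1}{173} = \frac{11}{692} \approx 0.015896$)
$\left(S + j{\left(N{\left(v{\left(6,-5 \right)} \right)} \right)}\right)^{2} = \left(\frac{11}{692} + 2\right)^{2} = \left(\frac{1395}{692}\right)^{2} = \frac{1946025}{478864}$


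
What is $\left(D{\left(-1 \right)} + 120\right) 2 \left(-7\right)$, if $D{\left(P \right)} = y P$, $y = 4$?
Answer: $-1624$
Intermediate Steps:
$D{\left(P \right)} = 4 P$
$\left(D{\left(-1 \right)} + 120\right) 2 \left(-7\right) = \left(4 \left(-1\right) + 120\right) 2 \left(-7\right) = \left(-4 + 120\right) \left(-14\right) = 116 \left(-14\right) = -1624$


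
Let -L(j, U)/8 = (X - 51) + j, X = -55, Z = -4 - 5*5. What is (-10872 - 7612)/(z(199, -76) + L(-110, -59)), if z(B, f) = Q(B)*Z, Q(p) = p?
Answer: 18484/4043 ≈ 4.5719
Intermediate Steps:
Z = -29 (Z = -4 - 25 = -29)
L(j, U) = 848 - 8*j (L(j, U) = -8*((-55 - 51) + j) = -8*(-106 + j) = 848 - 8*j)
z(B, f) = -29*B (z(B, f) = B*(-29) = -29*B)
(-10872 - 7612)/(z(199, -76) + L(-110, -59)) = (-10872 - 7612)/(-29*199 + (848 - 8*(-110))) = -18484/(-5771 + (848 + 880)) = -18484/(-5771 + 1728) = -18484/(-4043) = -18484*(-1/4043) = 18484/4043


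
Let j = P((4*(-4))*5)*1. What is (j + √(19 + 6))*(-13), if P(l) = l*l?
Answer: -83265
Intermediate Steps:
P(l) = l²
j = 6400 (j = ((4*(-4))*5)²*1 = (-16*5)²*1 = (-80)²*1 = 6400*1 = 6400)
(j + √(19 + 6))*(-13) = (6400 + √(19 + 6))*(-13) = (6400 + √25)*(-13) = (6400 + 5)*(-13) = 6405*(-13) = -83265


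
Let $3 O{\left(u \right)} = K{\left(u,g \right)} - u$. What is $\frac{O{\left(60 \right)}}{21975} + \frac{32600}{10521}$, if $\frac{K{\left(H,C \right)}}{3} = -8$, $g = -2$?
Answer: $\frac{238696804}{77066325} \approx 3.0973$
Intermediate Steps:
$K{\left(H,C \right)} = -24$ ($K{\left(H,C \right)} = 3 \left(-8\right) = -24$)
$O{\left(u \right)} = -8 - \frac{u}{3}$ ($O{\left(u \right)} = \frac{-24 - u}{3} = -8 - \frac{u}{3}$)
$\frac{O{\left(60 \right)}}{21975} + \frac{32600}{10521} = \frac{-8 - 20}{21975} + \frac{32600}{10521} = \left(-8 - 20\right) \frac{1}{21975} + 32600 \cdot \frac{1}{10521} = \left(-28\right) \frac{1}{21975} + \frac{32600}{10521} = - \frac{28}{21975} + \frac{32600}{10521} = \frac{238696804}{77066325}$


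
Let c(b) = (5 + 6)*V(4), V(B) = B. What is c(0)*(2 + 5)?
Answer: 308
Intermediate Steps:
c(b) = 44 (c(b) = (5 + 6)*4 = 11*4 = 44)
c(0)*(2 + 5) = 44*(2 + 5) = 44*7 = 308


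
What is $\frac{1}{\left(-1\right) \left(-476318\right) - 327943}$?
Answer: $\frac{1}{148375} \approx 6.7397 \cdot 10^{-6}$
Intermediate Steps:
$\frac{1}{\left(-1\right) \left(-476318\right) - 327943} = \frac{1}{476318 - 327943} = \frac{1}{148375}$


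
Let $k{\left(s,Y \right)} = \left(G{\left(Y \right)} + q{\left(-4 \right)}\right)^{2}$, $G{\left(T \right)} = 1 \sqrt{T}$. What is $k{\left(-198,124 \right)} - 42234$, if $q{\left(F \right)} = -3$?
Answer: $-42101 - 12 \sqrt{31} \approx -42168.0$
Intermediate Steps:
$G{\left(T \right)} = \sqrt{T}$
$k{\left(s,Y \right)} = \left(-3 + \sqrt{Y}\right)^{2}$ ($k{\left(s,Y \right)} = \left(\sqrt{Y} - 3\right)^{2} = \left(-3 + \sqrt{Y}\right)^{2}$)
$k{\left(-198,124 \right)} - 42234 = \left(-3 + \sqrt{124}\right)^{2} - 42234 = \left(-3 + 2 \sqrt{31}\right)^{2} - 42234 = -42234 + \left(-3 + 2 \sqrt{31}\right)^{2}$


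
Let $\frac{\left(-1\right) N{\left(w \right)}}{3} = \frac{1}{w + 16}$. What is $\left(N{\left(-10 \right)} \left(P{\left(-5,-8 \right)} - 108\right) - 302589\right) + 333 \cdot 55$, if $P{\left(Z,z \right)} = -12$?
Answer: $-284214$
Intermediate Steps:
$N{\left(w \right)} = - \frac{3}{16 + w}$ ($N{\left(w \right)} = - \frac{3}{w + 16} = - \frac{3}{16 + w}$)
$\left(N{\left(-10 \right)} \left(P{\left(-5,-8 \right)} - 108\right) - 302589\right) + 333 \cdot 55 = \left(- \frac{3}{16 - 10} \left(-12 - 108\right) - 302589\right) + 333 \cdot 55 = \left(- \frac{3}{6} \left(-120\right) - 302589\right) + 18315 = \left(\left(-3\right) \frac{1}{6} \left(-120\right) - 302589\right) + 18315 = \left(\left(- \frac{1}{2}\right) \left(-120\right) - 302589\right) + 18315 = \left(60 - 302589\right) + 18315 = -302529 + 18315 = -284214$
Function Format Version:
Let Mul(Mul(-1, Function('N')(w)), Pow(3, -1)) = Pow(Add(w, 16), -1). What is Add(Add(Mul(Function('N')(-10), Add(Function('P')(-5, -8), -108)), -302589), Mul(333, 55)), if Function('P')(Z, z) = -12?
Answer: -284214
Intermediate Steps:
Function('N')(w) = Mul(-3, Pow(Add(16, w), -1)) (Function('N')(w) = Mul(-3, Pow(Add(w, 16), -1)) = Mul(-3, Pow(Add(16, w), -1)))
Add(Add(Mul(Function('N')(-10), Add(Function('P')(-5, -8), -108)), -302589), Mul(333, 55)) = Add(Add(Mul(Mul(-3, Pow(Add(16, -10), -1)), Add(-12, -108)), -302589), Mul(333, 55)) = Add(Add(Mul(Mul(-3, Pow(6, -1)), -120), -302589), 18315) = Add(Add(Mul(Mul(-3, Rational(1, 6)), -120), -302589), 18315) = Add(Add(Mul(Rational(-1, 2), -120), -302589), 18315) = Add(Add(60, -302589), 18315) = Add(-302529, 18315) = -284214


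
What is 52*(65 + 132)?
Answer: 10244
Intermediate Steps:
52*(65 + 132) = 52*197 = 10244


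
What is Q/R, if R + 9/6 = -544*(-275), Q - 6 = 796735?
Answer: 1593482/299197 ≈ 5.3259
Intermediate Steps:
Q = 796741 (Q = 6 + 796735 = 796741)
R = 299197/2 (R = -3/2 - 544*(-275) = -3/2 + 149600 = 299197/2 ≈ 1.4960e+5)
Q/R = 796741/(299197/2) = 796741*(2/299197) = 1593482/299197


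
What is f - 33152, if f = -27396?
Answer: -60548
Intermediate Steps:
f - 33152 = -27396 - 33152 = -60548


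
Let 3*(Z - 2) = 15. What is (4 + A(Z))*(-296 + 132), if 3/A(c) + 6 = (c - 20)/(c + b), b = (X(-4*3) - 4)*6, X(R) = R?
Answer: -297988/521 ≈ -571.95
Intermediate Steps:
Z = 7 (Z = 2 + (1/3)*15 = 2 + 5 = 7)
b = -96 (b = (-4*3 - 4)*6 = (-12 - 4)*6 = -16*6 = -96)
A(c) = 3/(-6 + (-20 + c)/(-96 + c)) (A(c) = 3/(-6 + (c - 20)/(c - 96)) = 3/(-6 + (-20 + c)/(-96 + c)))
(4 + A(Z))*(-296 + 132) = (4 + 3*(96 - 1*7)/(-556 + 5*7))*(-296 + 132) = (4 + 3*(96 - 7)/(-556 + 35))*(-164) = (4 + 3*89/(-521))*(-164) = (4 + 3*(-1/521)*89)*(-164) = (4 - 267/521)*(-164) = (1817/521)*(-164) = -297988/521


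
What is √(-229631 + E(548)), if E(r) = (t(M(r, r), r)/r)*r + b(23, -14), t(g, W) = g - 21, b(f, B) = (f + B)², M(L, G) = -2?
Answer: I*√229573 ≈ 479.14*I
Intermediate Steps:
b(f, B) = (B + f)²
t(g, W) = -21 + g
E(r) = 58 (E(r) = ((-21 - 2)/r)*r + (-14 + 23)² = (-23/r)*r + 9² = -23 + 81 = 58)
√(-229631 + E(548)) = √(-229631 + 58) = √(-229573) = I*√229573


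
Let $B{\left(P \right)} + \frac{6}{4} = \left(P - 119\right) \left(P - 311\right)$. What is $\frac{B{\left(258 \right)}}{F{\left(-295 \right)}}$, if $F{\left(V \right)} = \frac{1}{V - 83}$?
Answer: $2785293$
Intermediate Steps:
$F{\left(V \right)} = \frac{1}{-83 + V}$
$B{\left(P \right)} = - \frac{3}{2} + \left(-311 + P\right) \left(-119 + P\right)$ ($B{\left(P \right)} = - \frac{3}{2} + \left(P - 119\right) \left(P - 311\right) = - \frac{3}{2} + \left(-119 + P\right) \left(-311 + P\right) = - \frac{3}{2} + \left(-311 + P\right) \left(-119 + P\right)$)
$\frac{B{\left(258 \right)}}{F{\left(-295 \right)}} = \frac{\frac{74015}{2} + 258^{2} - 110940}{\frac{1}{-83 - 295}} = \frac{\frac{74015}{2} + 66564 - 110940}{\frac{1}{-378}} = - \frac{14737}{2 \left(- \frac{1}{378}\right)} = \left(- \frac{14737}{2}\right) \left(-378\right) = 2785293$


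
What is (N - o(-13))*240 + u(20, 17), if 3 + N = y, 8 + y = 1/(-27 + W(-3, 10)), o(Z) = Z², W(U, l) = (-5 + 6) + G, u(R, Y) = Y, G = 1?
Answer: -215963/5 ≈ -43193.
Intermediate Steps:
W(U, l) = 2 (W(U, l) = (-5 + 6) + 1 = 1 + 1 = 2)
y = -201/25 (y = -8 + 1/(-27 + 2) = -8 + 1/(-25) = -8 - 1/25 = -201/25 ≈ -8.0400)
N = -276/25 (N = -3 - 201/25 = -276/25 ≈ -11.040)
(N - o(-13))*240 + u(20, 17) = (-276/25 - 1*(-13)²)*240 + 17 = (-276/25 - 1*169)*240 + 17 = (-276/25 - 169)*240 + 17 = -4501/25*240 + 17 = -216048/5 + 17 = -215963/5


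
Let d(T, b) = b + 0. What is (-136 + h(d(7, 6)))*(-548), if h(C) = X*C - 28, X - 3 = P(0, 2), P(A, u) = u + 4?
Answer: 60280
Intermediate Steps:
P(A, u) = 4 + u
X = 9 (X = 3 + (4 + 2) = 3 + 6 = 9)
d(T, b) = b
h(C) = -28 + 9*C (h(C) = 9*C - 28 = -28 + 9*C)
(-136 + h(d(7, 6)))*(-548) = (-136 + (-28 + 9*6))*(-548) = (-136 + (-28 + 54))*(-548) = (-136 + 26)*(-548) = -110*(-548) = 60280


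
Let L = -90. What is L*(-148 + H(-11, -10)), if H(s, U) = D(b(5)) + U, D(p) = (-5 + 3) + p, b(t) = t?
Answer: 13950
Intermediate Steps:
D(p) = -2 + p
H(s, U) = 3 + U (H(s, U) = (-2 + 5) + U = 3 + U)
L*(-148 + H(-11, -10)) = -90*(-148 + (3 - 10)) = -90*(-148 - 7) = -90*(-155) = 13950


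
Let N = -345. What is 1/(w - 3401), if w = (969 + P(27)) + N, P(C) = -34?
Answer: -1/2811 ≈ -0.00035575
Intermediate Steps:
w = 590 (w = (969 - 34) - 345 = 935 - 345 = 590)
1/(w - 3401) = 1/(590 - 3401) = 1/(-2811) = -1/2811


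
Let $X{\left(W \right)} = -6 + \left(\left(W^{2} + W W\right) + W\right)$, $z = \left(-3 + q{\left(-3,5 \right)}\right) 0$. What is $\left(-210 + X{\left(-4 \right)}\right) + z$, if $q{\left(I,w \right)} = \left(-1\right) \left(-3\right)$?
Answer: $-188$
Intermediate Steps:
$q{\left(I,w \right)} = 3$
$z = 0$ ($z = \left(-3 + 3\right) 0 = 0 \cdot 0 = 0$)
$X{\left(W \right)} = -6 + W + 2 W^{2}$ ($X{\left(W \right)} = -6 + \left(\left(W^{2} + W^{2}\right) + W\right) = -6 + \left(2 W^{2} + W\right) = -6 + \left(W + 2 W^{2}\right) = -6 + W + 2 W^{2}$)
$\left(-210 + X{\left(-4 \right)}\right) + z = \left(-210 - \left(10 - 32\right)\right) + 0 = \left(-210 - -22\right) + 0 = \left(-210 + 22\right) + 0 = -188 + 0 = -188$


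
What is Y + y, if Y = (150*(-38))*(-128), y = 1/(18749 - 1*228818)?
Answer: 153266342399/210069 ≈ 7.2960e+5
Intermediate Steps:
y = -1/210069 (y = 1/(18749 - 228818) = 1/(-210069) = -1/210069 ≈ -4.7603e-6)
Y = 729600 (Y = -5700*(-128) = 729600)
Y + y = 729600 - 1/210069 = 153266342399/210069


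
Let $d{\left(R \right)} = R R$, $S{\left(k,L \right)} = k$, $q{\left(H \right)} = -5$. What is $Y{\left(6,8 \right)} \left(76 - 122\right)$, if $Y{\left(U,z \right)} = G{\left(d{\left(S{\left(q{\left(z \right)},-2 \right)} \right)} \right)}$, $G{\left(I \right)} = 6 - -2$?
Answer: $-368$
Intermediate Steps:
$d{\left(R \right)} = R^{2}$
$G{\left(I \right)} = 8$ ($G{\left(I \right)} = 6 + 2 = 8$)
$Y{\left(U,z \right)} = 8$
$Y{\left(6,8 \right)} \left(76 - 122\right) = 8 \left(76 - 122\right) = 8 \left(-46\right) = -368$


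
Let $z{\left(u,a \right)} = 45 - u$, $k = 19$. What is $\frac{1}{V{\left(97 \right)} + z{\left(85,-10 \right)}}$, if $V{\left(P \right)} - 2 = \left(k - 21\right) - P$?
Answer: $- \frac{1}{137} \approx -0.0072993$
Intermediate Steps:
$V{\left(P \right)} = - P$ ($V{\left(P \right)} = 2 - \left(2 + P\right) = - P$)
$\frac{1}{V{\left(97 \right)} + z{\left(85,-10 \right)}} = \frac{1}{\left(-1\right) 97 + \left(45 - 85\right)} = \frac{1}{-97 + \left(45 - 85\right)} = \frac{1}{-97 - 40} = \frac{1}{-137} = - \frac{1}{137}$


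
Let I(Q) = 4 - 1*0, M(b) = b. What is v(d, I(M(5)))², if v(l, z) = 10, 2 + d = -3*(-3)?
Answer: 100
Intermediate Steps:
I(Q) = 4 (I(Q) = 4 + 0 = 4)
d = 7 (d = -2 - 3*(-3) = -2 + 9 = 7)
v(d, I(M(5)))² = 10² = 100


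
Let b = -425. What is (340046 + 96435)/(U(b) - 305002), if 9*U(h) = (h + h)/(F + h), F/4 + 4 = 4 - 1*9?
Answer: -1810959669/1265452448 ≈ -1.4311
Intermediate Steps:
F = -36 (F = -16 + 4*(4 - 1*9) = -16 + 4*(4 - 9) = -16 + 4*(-5) = -16 - 20 = -36)
U(h) = 2*h/(9*(-36 + h)) (U(h) = ((h + h)/(-36 + h))/9 = ((2*h)/(-36 + h))/9 = (2*h/(-36 + h))/9 = 2*h/(9*(-36 + h)))
(340046 + 96435)/(U(b) - 305002) = (340046 + 96435)/((2/9)*(-425)/(-36 - 425) - 305002) = 436481/((2/9)*(-425)/(-461) - 305002) = 436481/((2/9)*(-425)*(-1/461) - 305002) = 436481/(850/4149 - 305002) = 436481/(-1265452448/4149) = 436481*(-4149/1265452448) = -1810959669/1265452448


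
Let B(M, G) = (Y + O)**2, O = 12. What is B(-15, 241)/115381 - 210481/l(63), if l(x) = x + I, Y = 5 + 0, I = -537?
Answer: 24285645247/54690594 ≈ 444.06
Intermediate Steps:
Y = 5
l(x) = -537 + x (l(x) = x - 537 = -537 + x)
B(M, G) = 289 (B(M, G) = (5 + 12)**2 = 17**2 = 289)
B(-15, 241)/115381 - 210481/l(63) = 289/115381 - 210481/(-537 + 63) = 289*(1/115381) - 210481/(-474) = 289/115381 - 210481*(-1/474) = 289/115381 + 210481/474 = 24285645247/54690594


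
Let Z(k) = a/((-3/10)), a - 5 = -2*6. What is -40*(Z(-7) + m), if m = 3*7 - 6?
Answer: -4600/3 ≈ -1533.3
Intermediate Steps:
a = -7 (a = 5 - 2*6 = 5 - 12 = -7)
m = 15 (m = 21 - 6 = 15)
Z(k) = 70/3 (Z(k) = -7/((-3/10)) = -7/((-3*1/10)) = -7/(-3/10) = -7*(-10/3) = 70/3)
-40*(Z(-7) + m) = -40*(70/3 + 15) = -40*115/3 = -4600/3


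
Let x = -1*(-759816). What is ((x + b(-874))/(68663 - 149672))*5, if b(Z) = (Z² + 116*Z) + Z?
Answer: -7107170/81009 ≈ -87.733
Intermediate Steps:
x = 759816
b(Z) = Z² + 117*Z
((x + b(-874))/(68663 - 149672))*5 = ((759816 - 874*(117 - 874))/(68663 - 149672))*5 = ((759816 - 874*(-757))/(-81009))*5 = ((759816 + 661618)*(-1/81009))*5 = (1421434*(-1/81009))*5 = -1421434/81009*5 = -7107170/81009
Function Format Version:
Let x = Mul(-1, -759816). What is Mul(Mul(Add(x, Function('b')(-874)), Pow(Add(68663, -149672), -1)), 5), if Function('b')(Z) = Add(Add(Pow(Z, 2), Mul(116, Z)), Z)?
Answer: Rational(-7107170, 81009) ≈ -87.733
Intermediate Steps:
x = 759816
Function('b')(Z) = Add(Pow(Z, 2), Mul(117, Z))
Mul(Mul(Add(x, Function('b')(-874)), Pow(Add(68663, -149672), -1)), 5) = Mul(Mul(Add(759816, Mul(-874, Add(117, -874))), Pow(Add(68663, -149672), -1)), 5) = Mul(Mul(Add(759816, Mul(-874, -757)), Pow(-81009, -1)), 5) = Mul(Mul(Add(759816, 661618), Rational(-1, 81009)), 5) = Mul(Mul(1421434, Rational(-1, 81009)), 5) = Mul(Rational(-1421434, 81009), 5) = Rational(-7107170, 81009)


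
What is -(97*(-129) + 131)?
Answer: 12382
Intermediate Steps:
-(97*(-129) + 131) = -(-12513 + 131) = -1*(-12382) = 12382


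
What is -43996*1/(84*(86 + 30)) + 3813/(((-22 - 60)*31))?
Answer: -14653/2436 ≈ -6.0152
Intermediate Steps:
-43996*1/(84*(86 + 30)) + 3813/(((-22 - 60)*31)) = -43996/(116*84) + 3813/((-82*31)) = -43996/9744 + 3813/(-2542) = -43996*1/9744 + 3813*(-1/2542) = -10999/2436 - 3/2 = -14653/2436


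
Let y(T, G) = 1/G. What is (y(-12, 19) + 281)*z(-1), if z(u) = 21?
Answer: 112140/19 ≈ 5902.1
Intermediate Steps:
(y(-12, 19) + 281)*z(-1) = (1/19 + 281)*21 = (5340/19)*21 = 112140/19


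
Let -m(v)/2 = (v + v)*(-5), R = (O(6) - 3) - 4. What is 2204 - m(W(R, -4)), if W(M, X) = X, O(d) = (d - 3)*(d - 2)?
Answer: 2284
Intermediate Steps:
O(d) = (-3 + d)*(-2 + d)
R = 5 (R = ((6 + 6² - 5*6) - 3) - 4 = ((6 + 36 - 30) - 3) - 4 = (12 - 3) - 4 = 9 - 4 = 5)
m(v) = 20*v (m(v) = -2*(v + v)*(-5) = -2*2*v*(-5) = -(-20)*v = 20*v)
2204 - m(W(R, -4)) = 2204 - 20*(-4) = 2204 - 1*(-80) = 2204 + 80 = 2284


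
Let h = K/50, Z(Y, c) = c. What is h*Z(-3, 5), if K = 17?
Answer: 17/10 ≈ 1.7000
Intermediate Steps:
h = 17/50 ≈ 0.34000
h*Z(-3, 5) = (17/50)*5 = 17/10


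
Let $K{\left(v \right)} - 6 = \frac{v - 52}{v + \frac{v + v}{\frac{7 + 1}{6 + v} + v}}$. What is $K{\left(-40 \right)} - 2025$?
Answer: $- \frac{3276942}{1625} \approx -2016.6$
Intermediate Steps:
$K{\left(v \right)} = 6 + \frac{-52 + v}{v + \frac{2 v}{v + \frac{8}{6 + v}}}$ ($K{\left(v \right)} = 6 + \frac{v - 52}{v + \frac{v + v}{\frac{7 + 1}{6 + v} + v}} = 6 + \frac{-52 + v}{v + \frac{2 v}{\frac{8}{6 + v} + v}} = 6 + \frac{-52 + v}{v + \frac{2 v}{v + \frac{8}{6 + v}}}$)
$K{\left(-40 \right)} - 2025 = \frac{-416 - -7360 + 2 \left(-40\right)^{2} + 7 \left(-40\right)^{3}}{\left(-40\right) \left(20 + \left(-40\right)^{2} + 8 \left(-40\right)\right)} - 2025 = - \frac{-416 + 7360 + 2 \cdot 1600 + 7 \left(-64000\right)}{40 \left(20 + 1600 - 320\right)} - 2025 = - \frac{-416 + 7360 + 3200 - 448000}{40 \cdot 1300} - 2025 = \left(- \frac{1}{40}\right) \frac{1}{1300} \left(-437856\right) - 2025 = \frac{13683}{1625} - 2025 = - \frac{3276942}{1625}$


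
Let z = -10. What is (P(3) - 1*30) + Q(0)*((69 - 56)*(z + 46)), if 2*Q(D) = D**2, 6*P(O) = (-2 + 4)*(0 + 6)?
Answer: -28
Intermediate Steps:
P(O) = 2 (P(O) = ((-2 + 4)*(0 + 6))/6 = (2*6)/6 = (1/6)*12 = 2)
Q(D) = D**2/2
(P(3) - 1*30) + Q(0)*((69 - 56)*(z + 46)) = (2 - 1*30) + ((1/2)*0**2)*((69 - 56)*(-10 + 46)) = (2 - 30) + ((1/2)*0)*(13*36) = -28 + 0*468 = -28 + 0 = -28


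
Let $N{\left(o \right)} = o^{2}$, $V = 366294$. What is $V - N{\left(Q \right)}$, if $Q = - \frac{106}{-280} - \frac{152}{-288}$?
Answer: $\frac{145381762559}{396900} \approx 3.6629 \cdot 10^{5}$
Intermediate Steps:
$Q = \frac{571}{630}$ ($Q = \left(-106\right) \left(- \frac{1}{280}\right) - - \frac{19}{36} = \frac{53}{140} + \frac{19}{36} = \frac{571}{630} \approx 0.90635$)
$V - N{\left(Q \right)} = 366294 - \left(\frac{571}{630}\right)^{2} = 366294 - \frac{326041}{396900} = \frac{145381762559}{396900}$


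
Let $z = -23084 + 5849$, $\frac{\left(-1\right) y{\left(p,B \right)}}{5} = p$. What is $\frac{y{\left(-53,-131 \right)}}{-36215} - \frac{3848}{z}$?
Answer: $\frac{26957609}{124833105} \approx 0.21595$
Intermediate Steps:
$y{\left(p,B \right)} = - 5 p$
$z = -17235$
$\frac{y{\left(-53,-131 \right)}}{-36215} - \frac{3848}{z} = \frac{\left(-5\right) \left(-53\right)}{-36215} - \frac{3848}{-17235} = 265 \left(- \frac{1}{36215}\right) - - \frac{3848}{17235} = - \frac{53}{7243} + \frac{3848}{17235} = \frac{26957609}{124833105}$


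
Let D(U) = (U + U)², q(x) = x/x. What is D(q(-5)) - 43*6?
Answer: -254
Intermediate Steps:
q(x) = 1
D(U) = 4*U² (D(U) = (2*U)² = 4*U²)
D(q(-5)) - 43*6 = 4*1² - 43*6 = 4*1 - 258 = 4 - 258 = -254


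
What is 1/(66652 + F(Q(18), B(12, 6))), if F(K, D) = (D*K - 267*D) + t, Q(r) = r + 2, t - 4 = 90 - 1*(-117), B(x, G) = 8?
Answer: 1/64887 ≈ 1.5411e-5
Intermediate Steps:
t = 211 (t = 4 + (90 - 1*(-117)) = 4 + (90 + 117) = 4 + 207 = 211)
Q(r) = 2 + r
F(K, D) = 211 - 267*D + D*K (F(K, D) = (D*K - 267*D) + 211 = (-267*D + D*K) + 211 = 211 - 267*D + D*K)
1/(66652 + F(Q(18), B(12, 6))) = 1/(66652 + (211 - 267*8 + 8*(2 + 18))) = 1/(66652 + (211 - 2136 + 8*20)) = 1/(66652 + (211 - 2136 + 160)) = 1/(66652 - 1765) = 1/64887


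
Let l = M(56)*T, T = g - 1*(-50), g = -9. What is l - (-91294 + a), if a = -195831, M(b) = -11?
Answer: 286674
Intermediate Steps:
T = 41 (T = -9 - 1*(-50) = -9 + 50 = 41)
l = -451 (l = -11*41 = -451)
l - (-91294 + a) = -451 - (-91294 - 195831) = -451 - 1*(-287125) = -451 + 287125 = 286674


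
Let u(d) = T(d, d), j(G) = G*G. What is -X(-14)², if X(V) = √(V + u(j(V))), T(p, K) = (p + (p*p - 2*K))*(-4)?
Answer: 152894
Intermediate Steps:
j(G) = G²
T(p, K) = -4*p - 4*p² + 8*K (T(p, K) = (p + (p² - 2*K))*(-4) = (p + p² - 2*K)*(-4) = -4*p - 4*p² + 8*K)
u(d) = -4*d² + 4*d (u(d) = -4*d - 4*d² + 8*d = -4*d² + 4*d)
X(V) = √(V + 4*V²*(1 - V²))
-X(-14)² = -(√(-14*(1 - 4*(-14)³ + 4*(-14))))² = -(√(-14*(1 - 4*(-2744) - 56)))² = -(√(-14*(1 + 10976 - 56)))² = -(√(-14*10921))² = -(√(-152894))² = -(I*√152894)² = -1*(-152894) = 152894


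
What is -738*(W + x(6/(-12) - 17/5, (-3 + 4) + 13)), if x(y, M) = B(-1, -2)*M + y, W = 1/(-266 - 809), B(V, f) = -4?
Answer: 47522403/1075 ≈ 44207.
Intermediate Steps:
W = -1/1075 (W = 1/(-1075) = -1/1075 ≈ -0.00093023)
x(y, M) = y - 4*M (x(y, M) = -4*M + y = y - 4*M)
-738*(W + x(6/(-12) - 17/5, (-3 + 4) + 13)) = -738*(-1/1075 + ((6/(-12) - 17/5) - 4*((-3 + 4) + 13))) = -738*(-1/1075 + ((6*(-1/12) - 17*1/5) - 4*(1 + 13))) = -738*(-1/1075 + ((-1/2 - 17/5) - 4*14)) = -738*(-1/1075 + (-39/10 - 56)) = -738*(-1/1075 - 599/10) = -738*(-128787/2150) = 47522403/1075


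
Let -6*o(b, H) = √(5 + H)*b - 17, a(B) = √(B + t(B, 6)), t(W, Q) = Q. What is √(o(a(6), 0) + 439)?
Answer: √(15906 - 12*√15)/6 ≈ 20.989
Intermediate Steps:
a(B) = √(6 + B) (a(B) = √(B + 6) = √(6 + B))
o(b, H) = 17/6 - b*√(5 + H)/6 (o(b, H) = -(√(5 + H)*b - 17)/6 = -(b*√(5 + H) - 17)/6 = -(-17 + b*√(5 + H))/6 = 17/6 - b*√(5 + H)/6)
√(o(a(6), 0) + 439) = √((17/6 - √(6 + 6)*√(5 + 0)/6) + 439) = √((17/6 - √12*√5/6) + 439) = √((17/6 - 2*√3*√5/6) + 439) = √((17/6 - √15/3) + 439) = √(2651/6 - √15/3)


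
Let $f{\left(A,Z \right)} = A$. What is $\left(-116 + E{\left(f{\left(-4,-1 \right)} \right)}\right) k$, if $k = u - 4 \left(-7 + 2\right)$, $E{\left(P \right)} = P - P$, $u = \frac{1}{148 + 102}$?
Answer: $- \frac{290058}{125} \approx -2320.5$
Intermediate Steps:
$u = \frac{1}{250} \approx 0.004$
$E{\left(P \right)} = 0$
$k = \frac{5001}{250}$ ($k = \frac{1}{250} - 4 \left(-7 + 2\right) = \frac{1}{250} - 4 \left(-5\right) = \frac{1}{250} - -20 = \frac{1}{250} + 20 = \frac{5001}{250} \approx 20.004$)
$\left(-116 + E{\left(f{\left(-4,-1 \right)} \right)}\right) k = \left(-116 + 0\right) \frac{5001}{250} = \left(-116\right) \frac{5001}{250} = - \frac{290058}{125}$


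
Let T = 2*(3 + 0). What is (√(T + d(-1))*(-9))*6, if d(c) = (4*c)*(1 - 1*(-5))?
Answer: -162*I*√2 ≈ -229.1*I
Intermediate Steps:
d(c) = 24*c (d(c) = (4*c)*(1 + 5) = (4*c)*6 = 24*c)
T = 6 (T = 2*3 = 6)
(√(T + d(-1))*(-9))*6 = (√(6 + 24*(-1))*(-9))*6 = (√(6 - 24)*(-9))*6 = (√(-18)*(-9))*6 = ((3*I*√2)*(-9))*6 = -27*I*√2*6 = -162*I*√2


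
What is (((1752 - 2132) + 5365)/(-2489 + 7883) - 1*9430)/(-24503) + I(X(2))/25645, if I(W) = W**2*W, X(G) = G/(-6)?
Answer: 11738798643781/30505308051510 ≈ 0.38481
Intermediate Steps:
X(G) = -G/6 (X(G) = G*(-1/6) = -G/6)
I(W) = W**3
(((1752 - 2132) + 5365)/(-2489 + 7883) - 1*9430)/(-24503) + I(X(2))/25645 = (((1752 - 2132) + 5365)/(-2489 + 7883) - 1*9430)/(-24503) + (-1/6*2)**3/25645 = ((-380 + 5365)/5394 - 9430)*(-1/24503) + (-1/3)**3*(1/25645) = (4985*(1/5394) - 9430)*(-1/24503) - 1/27*1/25645 = (4985/5394 - 9430)*(-1/24503) - 1/692415 = -50860435/5394*(-1/24503) - 1/692415 = 50860435/132169182 - 1/692415 = 11738798643781/30505308051510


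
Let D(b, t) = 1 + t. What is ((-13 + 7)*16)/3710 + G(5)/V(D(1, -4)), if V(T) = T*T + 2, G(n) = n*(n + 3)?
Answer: 73672/20405 ≈ 3.6105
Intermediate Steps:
G(n) = n*(3 + n)
V(T) = 2 + T**2 (V(T) = T**2 + 2 = 2 + T**2)
((-13 + 7)*16)/3710 + G(5)/V(D(1, -4)) = ((-13 + 7)*16)/3710 + (5*(3 + 5))/(2 + (1 - 4)**2) = -6*16*(1/3710) + (5*8)/(2 + (-3)**2) = -96*1/3710 + 40/(2 + 9) = -48/1855 + 40/11 = 73672/20405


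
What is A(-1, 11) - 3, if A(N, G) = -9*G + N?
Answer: -103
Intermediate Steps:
A(N, G) = N - 9*G
A(-1, 11) - 3 = (-1 - 9*11) - 3 = (-1 - 99) - 3 = -100 - 3 = -103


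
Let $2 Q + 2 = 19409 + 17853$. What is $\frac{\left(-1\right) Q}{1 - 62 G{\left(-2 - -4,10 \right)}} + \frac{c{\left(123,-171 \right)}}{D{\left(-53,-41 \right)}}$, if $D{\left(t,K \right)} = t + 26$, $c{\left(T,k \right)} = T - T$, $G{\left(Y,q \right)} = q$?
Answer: $\frac{18630}{619} \approx 30.097$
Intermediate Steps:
$c{\left(T,k \right)} = 0$
$D{\left(t,K \right)} = 26 + t$
$Q = 18630$ ($Q = -1 + \frac{19409 + 17853}{2} = -1 + \frac{1}{2} \cdot 37262 = -1 + 18631 = 18630$)
$\frac{\left(-1\right) Q}{1 - 62 G{\left(-2 - -4,10 \right)}} + \frac{c{\left(123,-171 \right)}}{D{\left(-53,-41 \right)}} = \frac{\left(-1\right) 18630}{1 - 620} + \frac{0}{26 - 53} = - \frac{18630}{1 - 620} + \frac{0}{-27} = - \frac{18630}{-619} + 0 \left(- \frac{1}{27}\right) = \left(-18630\right) \left(- \frac{1}{619}\right) + 0 = \frac{18630}{619} + 0 = \frac{18630}{619}$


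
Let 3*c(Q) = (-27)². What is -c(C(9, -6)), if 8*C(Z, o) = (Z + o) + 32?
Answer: -243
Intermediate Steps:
C(Z, o) = 4 + Z/8 + o/8 (C(Z, o) = ((Z + o) + 32)/8 = (32 + Z + o)/8 = 4 + Z/8 + o/8)
c(Q) = 243 (c(Q) = (⅓)*(-27)² = (⅓)*729 = 243)
-c(C(9, -6)) = -1*243 = -243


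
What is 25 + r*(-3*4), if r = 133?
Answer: -1571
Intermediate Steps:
25 + r*(-3*4) = 25 + 133*(-3*4) = 25 + 133*(-12) = 25 - 1596 = -1571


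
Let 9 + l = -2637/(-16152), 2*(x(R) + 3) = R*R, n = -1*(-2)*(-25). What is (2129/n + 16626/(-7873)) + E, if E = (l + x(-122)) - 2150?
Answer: 5548059500611/1059705800 ≈ 5235.5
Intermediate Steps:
n = -50 (n = 2*(-25) = -50)
x(R) = -3 + R²/2 (x(R) = -3 + (R*R)/2 = -3 + R²/2)
l = -47577/5384 (l = -9 - 2637/(-16152) = -9 - 2637*(-1/16152) = -9 + 879/5384 = -47577/5384 ≈ -8.8367)
E = 28428399/5384 (E = (-47577/5384 + (-3 + (½)*(-122)²)) - 2150 = (-47577/5384 + (-3 + (½)*14884)) - 2150 = (-47577/5384 + (-3 + 7442)) - 2150 = (-47577/5384 + 7439) - 2150 = 40003999/5384 - 2150 = 28428399/5384 ≈ 5280.2)
(2129/n + 16626/(-7873)) + E = (2129/(-50) + 16626/(-7873)) + 28428399/5384 = (2129*(-1/50) + 16626*(-1/7873)) + 28428399/5384 = (-2129/50 - 16626/7873) + 28428399/5384 = -17592917/393650 + 28428399/5384 = 5548059500611/1059705800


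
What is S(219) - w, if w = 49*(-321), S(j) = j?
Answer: 15948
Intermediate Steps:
w = -15729
S(219) - w = 219 - 1*(-15729) = 219 + 15729 = 15948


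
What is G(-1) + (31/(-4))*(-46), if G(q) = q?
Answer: 711/2 ≈ 355.50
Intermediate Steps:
G(-1) + (31/(-4))*(-46) = -1 + (31/(-4))*(-46) = -1 + (31*(-1/4))*(-46) = -1 - 31/4*(-46) = -1 + 713/2 = 711/2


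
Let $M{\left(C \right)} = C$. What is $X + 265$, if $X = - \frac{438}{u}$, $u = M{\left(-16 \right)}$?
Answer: $\frac{2339}{8} \approx 292.38$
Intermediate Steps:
$u = -16$
$X = \frac{219}{8}$ ($X = - \frac{438}{-16} = \left(-438\right) \left(- \frac{1}{16}\right) = \frac{219}{8} \approx 27.375$)
$X + 265 = \frac{219}{8} + 265 = \frac{2339}{8}$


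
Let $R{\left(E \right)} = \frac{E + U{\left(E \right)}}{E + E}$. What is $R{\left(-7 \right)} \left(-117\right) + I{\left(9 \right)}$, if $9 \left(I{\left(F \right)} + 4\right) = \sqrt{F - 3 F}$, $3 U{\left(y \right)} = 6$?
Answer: $- \frac{641}{14} + \frac{i \sqrt{2}}{3} \approx -45.786 + 0.4714 i$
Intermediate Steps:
$U{\left(y \right)} = 2$ ($U{\left(y \right)} = \frac{1}{3} \cdot 6 = 2$)
$I{\left(F \right)} = -4 + \frac{\sqrt{2} \sqrt{- F}}{9}$ ($I{\left(F \right)} = -4 + \frac{\sqrt{F - 3 F}}{9} = -4 + \frac{\sqrt{- 2 F}}{9} = -4 + \frac{\sqrt{2} \sqrt{- F}}{9}$)
$R{\left(E \right)} = \frac{2 + E}{2 E}$ ($R{\left(E \right)} = \frac{E + 2}{E + E} = \frac{2 + E}{2 E}$)
$R{\left(-7 \right)} \left(-117\right) + I{\left(9 \right)} = \frac{2 - 7}{2 \left(-7\right)} \left(-117\right) - \left(4 - \frac{\sqrt{2} \sqrt{\left(-1\right) 9}}{9}\right) = \frac{1}{2} \left(- \frac{1}{7}\right) \left(-5\right) \left(-117\right) - \left(4 - \frac{\sqrt{2} \sqrt{-9}}{9}\right) = \frac{5}{14} \left(-117\right) - \left(4 - \frac{\sqrt{2} \cdot 3 i}{9}\right) = - \frac{585}{14} - \left(4 - \frac{i \sqrt{2}}{3}\right) = - \frac{641}{14} + \frac{i \sqrt{2}}{3}$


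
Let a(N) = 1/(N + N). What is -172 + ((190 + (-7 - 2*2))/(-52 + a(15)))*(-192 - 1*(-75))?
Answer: 360142/1559 ≈ 231.01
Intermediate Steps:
a(N) = 1/(2*N)
-172 + ((190 + (-7 - 2*2))/(-52 + a(15)))*(-192 - 1*(-75)) = -172 + ((190 + (-7 - 2*2))/(-52 + (½)/15))*(-192 - 1*(-75)) = -172 + ((190 + (-7 - 4))/(-52 + (½)*(1/15)))*(-192 + 75) = -172 + ((190 - 11)/(-52 + 1/30))*(-117) = -172 + (179/(-1559/30))*(-117) = -172 + (179*(-30/1559))*(-117) = -172 - 5370/1559*(-117) = -172 + 628290/1559 = 360142/1559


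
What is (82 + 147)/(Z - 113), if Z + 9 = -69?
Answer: -229/191 ≈ -1.1990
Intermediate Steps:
Z = -78 (Z = -9 - 69 = -78)
(82 + 147)/(Z - 113) = (82 + 147)/(-78 - 113) = 229/(-191) = 229*(-1/191) = -229/191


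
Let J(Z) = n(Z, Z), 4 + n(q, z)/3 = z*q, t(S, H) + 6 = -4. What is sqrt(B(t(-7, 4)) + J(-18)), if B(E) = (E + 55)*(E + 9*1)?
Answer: sqrt(915) ≈ 30.249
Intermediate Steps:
t(S, H) = -10 (t(S, H) = -6 - 4 = -10)
n(q, z) = -12 + 3*q*z (n(q, z) = -12 + 3*(z*q) = -12 + 3*(q*z) = -12 + 3*q*z)
J(Z) = -12 + 3*Z**2 (J(Z) = -12 + 3*Z*Z = -12 + 3*Z**2)
B(E) = (9 + E)*(55 + E) (B(E) = (55 + E)*(E + 9) = (55 + E)*(9 + E) = (9 + E)*(55 + E))
sqrt(B(t(-7, 4)) + J(-18)) = sqrt((495 + (-10)**2 + 64*(-10)) + (-12 + 3*(-18)**2)) = sqrt((495 + 100 - 640) + (-12 + 3*324)) = sqrt(-45 + (-12 + 972)) = sqrt(-45 + 960) = sqrt(915)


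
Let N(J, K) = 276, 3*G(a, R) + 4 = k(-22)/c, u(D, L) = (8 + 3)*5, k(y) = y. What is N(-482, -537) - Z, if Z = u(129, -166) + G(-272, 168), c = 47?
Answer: 10457/47 ≈ 222.49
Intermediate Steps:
u(D, L) = 55 (u(D, L) = 11*5 = 55)
G(a, R) = -70/47 (G(a, R) = -4/3 + (-22/47)/3 = -4/3 + (-22*1/47)/3 = -4/3 + (⅓)*(-22/47) = -4/3 - 22/141 = -70/47)
Z = 2515/47 (Z = 55 - 70/47 = 2515/47 ≈ 53.511)
N(-482, -537) - Z = 276 - 1*2515/47 = 276 - 2515/47 = 10457/47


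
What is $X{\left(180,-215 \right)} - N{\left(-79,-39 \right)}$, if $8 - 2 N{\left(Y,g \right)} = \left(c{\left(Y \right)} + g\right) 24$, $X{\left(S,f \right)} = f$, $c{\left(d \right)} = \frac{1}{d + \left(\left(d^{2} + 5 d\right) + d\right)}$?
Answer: $- \frac{325637}{474} \approx -687.0$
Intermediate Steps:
$c{\left(d \right)} = \frac{1}{d^{2} + 7 d}$ ($c{\left(d \right)} = \frac{1}{d + \left(d^{2} + 6 d\right)} = \frac{1}{d^{2} + 7 d}$)
$N{\left(Y,g \right)} = 4 - 12 g - \frac{12}{Y \left(7 + Y\right)}$ ($N{\left(Y,g \right)} = 4 - \frac{\left(\frac{1}{Y \left(7 + Y\right)} + g\right) 24}{2} = 4 - \frac{\left(g + \frac{1}{Y \left(7 + Y\right)}\right) 24}{2} = 4 - \frac{24 g + \frac{24}{Y \left(7 + Y\right)}}{2} = 4 - \left(12 g + \frac{12}{Y \left(7 + Y\right)}\right) = 4 - 12 g - \frac{12}{Y \left(7 + Y\right)}$)
$X{\left(180,-215 \right)} - N{\left(-79,-39 \right)} = -215 - \frac{4 \left(-3 - 79 \left(1 - -117\right) \left(7 - 79\right)\right)}{\left(-79\right) \left(7 - 79\right)} = -215 - 4 \left(- \frac{1}{79}\right) \frac{1}{-72} \left(-3 - 79 \left(1 + 117\right) \left(-72\right)\right) = -215 - 4 \left(- \frac{1}{79}\right) \left(- \frac{1}{72}\right) \left(-3 - 9322 \left(-72\right)\right) = -215 - 4 \left(- \frac{1}{79}\right) \left(- \frac{1}{72}\right) \left(-3 + 671184\right) = -215 - 4 \left(- \frac{1}{79}\right) \left(- \frac{1}{72}\right) 671181 = -215 - \frac{223727}{474} = - \frac{325637}{474}$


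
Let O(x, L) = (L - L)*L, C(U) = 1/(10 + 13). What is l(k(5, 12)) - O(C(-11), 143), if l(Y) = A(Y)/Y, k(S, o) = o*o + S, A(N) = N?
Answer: 1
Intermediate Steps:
k(S, o) = S + o² (k(S, o) = o² + S = S + o²)
C(U) = 1/23
l(Y) = 1 (l(Y) = Y/Y = 1)
O(x, L) = 0 (O(x, L) = 0*L = 0)
l(k(5, 12)) - O(C(-11), 143) = 1 - 1*0 = 1 + 0 = 1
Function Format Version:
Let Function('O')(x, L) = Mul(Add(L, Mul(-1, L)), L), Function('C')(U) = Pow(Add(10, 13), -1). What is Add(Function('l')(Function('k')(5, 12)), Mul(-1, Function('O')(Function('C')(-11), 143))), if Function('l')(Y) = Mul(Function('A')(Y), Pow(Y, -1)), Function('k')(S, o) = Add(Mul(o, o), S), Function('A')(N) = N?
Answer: 1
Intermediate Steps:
Function('k')(S, o) = Add(S, Pow(o, 2)) (Function('k')(S, o) = Add(Pow(o, 2), S) = Add(S, Pow(o, 2)))
Function('C')(U) = Rational(1, 23) (Function('C')(U) = Pow(23, -1) = Rational(1, 23))
Function('l')(Y) = 1 (Function('l')(Y) = Mul(Y, Pow(Y, -1)) = 1)
Function('O')(x, L) = 0 (Function('O')(x, L) = Mul(0, L) = 0)
Add(Function('l')(Function('k')(5, 12)), Mul(-1, Function('O')(Function('C')(-11), 143))) = Add(1, Mul(-1, 0)) = Add(1, 0) = 1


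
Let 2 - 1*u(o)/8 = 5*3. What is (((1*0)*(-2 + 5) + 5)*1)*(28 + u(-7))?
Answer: -380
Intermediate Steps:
u(o) = -104 (u(o) = 16 - 40*3 = 16 - 8*15 = 16 - 120 = -104)
(((1*0)*(-2 + 5) + 5)*1)*(28 + u(-7)) = (((1*0)*(-2 + 5) + 5)*1)*(28 - 104) = ((0*3 + 5)*1)*(-76) = ((0 + 5)*1)*(-76) = (5*1)*(-76) = 5*(-76) = -380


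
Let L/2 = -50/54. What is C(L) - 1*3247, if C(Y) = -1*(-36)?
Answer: -3211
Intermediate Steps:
L = -50/27 (L = 2*(-50/54) = 2*(-50*1/54) = 2*(-25/27) = -50/27 ≈ -1.8519)
C(Y) = 36
C(L) - 1*3247 = 36 - 1*3247 = 36 - 3247 = -3211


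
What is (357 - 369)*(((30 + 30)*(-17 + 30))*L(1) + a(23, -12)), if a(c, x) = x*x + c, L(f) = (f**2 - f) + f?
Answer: -11364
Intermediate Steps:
L(f) = f**2
a(c, x) = c + x**2 (a(c, x) = x**2 + c = c + x**2)
(357 - 369)*(((30 + 30)*(-17 + 30))*L(1) + a(23, -12)) = (357 - 369)*(((30 + 30)*(-17 + 30))*1**2 + (23 + (-12)**2)) = -12*((60*13)*1 + (23 + 144)) = -12*(780*1 + 167) = -12*(780 + 167) = -12*947 = -11364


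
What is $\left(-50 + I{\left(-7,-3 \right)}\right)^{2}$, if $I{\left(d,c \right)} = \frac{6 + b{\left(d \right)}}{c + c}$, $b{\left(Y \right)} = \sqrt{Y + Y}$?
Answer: $\frac{\left(306 + i \sqrt{14}\right)^{2}}{36} \approx 2600.6 + 63.608 i$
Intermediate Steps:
$b{\left(Y \right)} = \sqrt{2} \sqrt{Y}$ ($b{\left(Y \right)} = \sqrt{2 Y} = \sqrt{2} \sqrt{Y}$)
$I{\left(d,c \right)} = \frac{6 + \sqrt{2} \sqrt{d}}{2 c}$ ($I{\left(d,c \right)} = \frac{6 + \sqrt{2} \sqrt{d}}{c + c} = \frac{6 + \sqrt{2} \sqrt{d}}{2 c}$)
$\left(-50 + I{\left(-7,-3 \right)}\right)^{2} = \left(-50 + \frac{6 + \sqrt{2} \sqrt{-7}}{2 \left(-3\right)}\right)^{2} = \left(-50 + \frac{1}{2} \left(- \frac{1}{3}\right) \left(6 + \sqrt{2} i \sqrt{7}\right)\right)^{2} = \left(-50 + \frac{1}{2} \left(- \frac{1}{3}\right) \left(6 + i \sqrt{14}\right)\right)^{2} = \left(-50 - \left(1 + \frac{i \sqrt{14}}{6}\right)\right)^{2} = \left(-51 - \frac{i \sqrt{14}}{6}\right)^{2}$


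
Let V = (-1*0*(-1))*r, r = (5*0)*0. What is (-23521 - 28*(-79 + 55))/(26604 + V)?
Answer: -22849/26604 ≈ -0.85886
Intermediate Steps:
r = 0 (r = 0*0 = 0)
V = 0 (V = (-1*0*(-1))*0 = (0*(-1))*0 = 0*0 = 0)
(-23521 - 28*(-79 + 55))/(26604 + V) = (-23521 - 28*(-79 + 55))/(26604 + 0) = (-23521 - 28*(-24))/26604 = (-23521 + 672)*(1/26604) = -22849*1/26604 = -22849/26604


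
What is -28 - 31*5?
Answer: -183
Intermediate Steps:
-28 - 31*5 = -28 - 155 = -183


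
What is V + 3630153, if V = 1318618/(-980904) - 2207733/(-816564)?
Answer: 30287999813356063/8343446811 ≈ 3.6302e+6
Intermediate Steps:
V = 11342063980/8343446811 (V = 1318618*(-1/980904) - 2207733*(-1/816564) = -659309/490452 + 735911/272188 = 11342063980/8343446811 ≈ 1.3594)
V + 3630153 = 11342063980/8343446811 + 3630153 = 30287999813356063/8343446811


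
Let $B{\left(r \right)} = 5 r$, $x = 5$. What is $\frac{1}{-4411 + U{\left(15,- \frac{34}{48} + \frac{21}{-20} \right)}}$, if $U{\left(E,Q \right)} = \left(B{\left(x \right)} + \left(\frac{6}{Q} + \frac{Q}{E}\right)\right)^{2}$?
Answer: $- \frac{144248040000}{569782576678559} \approx -0.00025316$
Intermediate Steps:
$U{\left(E,Q \right)} = \left(25 + \frac{6}{Q} + \frac{Q}{E}\right)^{2}$ ($U{\left(E,Q \right)} = \left(5 \cdot 5 + \left(\frac{6}{Q} + \frac{Q}{E}\right)\right)^{2} = \left(25 + \left(\frac{6}{Q} + \frac{Q}{E}\right)\right)^{2} = \left(25 + \frac{6}{Q} + \frac{Q}{E}\right)^{2}$)
$\frac{1}{-4411 + U{\left(15,- \frac{34}{48} + \frac{21}{-20} \right)}} = \frac{1}{-4411 + \frac{\left(\left(- \frac{34}{48} + \frac{21}{-20}\right)^{2} + 6 \cdot 15 + 25 \cdot 15 \left(- \frac{34}{48} + \frac{21}{-20}\right)\right)^{2}}{225 \left(- \frac{34}{48} + \frac{21}{-20}\right)^{2}}} = \frac{1}{-4411 + \frac{\left(\left(\left(-34\right) \frac{1}{48} + 21 \left(- \frac{1}{20}\right)\right)^{2} + 90 + 25 \cdot 15 \left(\left(-34\right) \frac{1}{48} + 21 \left(- \frac{1}{20}\right)\right)\right)^{2}}{225 \left(\left(-34\right) \frac{1}{48} + 21 \left(- \frac{1}{20}\right)\right)^{2}}} = \frac{1}{-4411 + \frac{\left(\left(- \frac{17}{24} - \frac{21}{20}\right)^{2} + 90 + 25 \cdot 15 \left(- \frac{17}{24} - \frac{21}{20}\right)\right)^{2}}{225 \left(- \frac{17}{24} - \frac{21}{20}\right)^{2}}} = \frac{1}{-4411 + \frac{\left(\left(- \frac{211}{120}\right)^{2} + 90 + 25 \cdot 15 \left(- \frac{211}{120}\right)\right)^{2}}{225 \cdot \frac{44521}{14400}}} = \frac{1}{-4411 + \frac{1}{225} \cdot \frac{14400}{44521} \left(\frac{44521}{14400} + 90 - \frac{5275}{8}\right)^{2}} = \frac{1}{-4411 + \frac{1}{225} \cdot \frac{14400}{44521} \left(- \frac{8154479}{14400}\right)^{2}} = \frac{1}{-4411 + \frac{1}{225} \cdot \frac{14400}{44521} \cdot \frac{66495527761441}{207360000}} = \frac{1}{-4411 + \frac{66495527761441}{144248040000}} = \frac{1}{- \frac{569782576678559}{144248040000}} = - \frac{144248040000}{569782576678559}$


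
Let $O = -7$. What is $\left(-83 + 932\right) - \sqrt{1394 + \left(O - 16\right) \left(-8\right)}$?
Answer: $849 - \sqrt{1578} \approx 809.28$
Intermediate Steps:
$\left(-83 + 932\right) - \sqrt{1394 + \left(O - 16\right) \left(-8\right)} = \left(-83 + 932\right) - \sqrt{1394 + \left(-7 - 16\right) \left(-8\right)} = 849 - \sqrt{1394 - -184} = 849 - \sqrt{1394 + 184} = 849 - \sqrt{1578}$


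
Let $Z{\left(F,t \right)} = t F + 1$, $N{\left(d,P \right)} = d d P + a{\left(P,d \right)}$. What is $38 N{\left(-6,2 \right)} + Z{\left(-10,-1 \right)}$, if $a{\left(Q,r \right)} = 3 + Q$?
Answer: $2937$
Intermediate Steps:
$N{\left(d,P \right)} = 3 + P + P d^{2}$ ($N{\left(d,P \right)} = d d P + \left(3 + P\right) = d^{2} P + \left(3 + P\right) = P d^{2} + \left(3 + P\right) = 3 + P + P d^{2}$)
$Z{\left(F,t \right)} = 1 + F t$ ($Z{\left(F,t \right)} = F t + 1 = 1 + F t$)
$38 N{\left(-6,2 \right)} + Z{\left(-10,-1 \right)} = 38 \left(3 + 2 + 2 \left(-6\right)^{2}\right) + \left(1 - -10\right) = 38 \left(3 + 2 + 2 \cdot 36\right) + \left(1 + 10\right) = 38 \left(3 + 2 + 72\right) + 11 = 38 \cdot 77 + 11 = 2926 + 11 = 2937$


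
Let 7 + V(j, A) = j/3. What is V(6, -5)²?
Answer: 25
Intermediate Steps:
V(j, A) = -7 + j/3
V(6, -5)² = (-7 + (⅓)*6)² = (-7 + 2)² = (-5)² = 25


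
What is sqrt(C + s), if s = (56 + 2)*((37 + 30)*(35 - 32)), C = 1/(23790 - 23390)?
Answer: sqrt(4663201)/20 ≈ 107.97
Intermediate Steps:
C = 1/400 ≈ 0.0025000
s = 11658 (s = 58*(67*3) = 58*201 = 11658)
sqrt(C + s) = sqrt(1/400 + 11658) = sqrt(4663201/400) = sqrt(4663201)/20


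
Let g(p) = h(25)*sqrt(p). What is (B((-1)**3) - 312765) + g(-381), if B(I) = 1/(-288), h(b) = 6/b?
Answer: -90076321/288 + 6*I*sqrt(381)/25 ≈ -3.1277e+5 + 4.6846*I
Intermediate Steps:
B(I) = -1/288
g(p) = 6*sqrt(p)/25 (g(p) = (6/25)*sqrt(p) = (6*(1/25))*sqrt(p) = 6*sqrt(p)/25)
(B((-1)**3) - 312765) + g(-381) = (-1/288 - 312765) + 6*sqrt(-381)/25 = -90076321/288 + 6*(I*sqrt(381))/25 = -90076321/288 + 6*I*sqrt(381)/25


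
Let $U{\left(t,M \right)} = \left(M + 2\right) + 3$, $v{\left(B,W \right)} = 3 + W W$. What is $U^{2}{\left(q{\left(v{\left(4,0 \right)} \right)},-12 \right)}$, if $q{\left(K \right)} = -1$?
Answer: $49$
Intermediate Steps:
$v{\left(B,W \right)} = 3 + W^{2}$
$U{\left(t,M \right)} = 5 + M$ ($U{\left(t,M \right)} = \left(2 + M\right) + 3 = 5 + M$)
$U^{2}{\left(q{\left(v{\left(4,0 \right)} \right)},-12 \right)} = \left(5 - 12\right)^{2} = \left(-7\right)^{2} = 49$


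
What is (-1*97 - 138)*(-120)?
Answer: 28200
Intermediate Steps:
(-1*97 - 138)*(-120) = (-97 - 138)*(-120) = -235*(-120) = 28200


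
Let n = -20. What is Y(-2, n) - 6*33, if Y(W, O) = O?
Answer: -218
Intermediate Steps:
Y(-2, n) - 6*33 = -20 - 6*33 = -20 - 198 = -218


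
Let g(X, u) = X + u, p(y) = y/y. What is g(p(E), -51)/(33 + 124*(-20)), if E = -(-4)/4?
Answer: 50/2447 ≈ 0.020433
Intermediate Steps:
E = 1 (E = -(-4)/4 = -1*(-1) = 1)
p(y) = 1
g(p(E), -51)/(33 + 124*(-20)) = (1 - 51)/(33 + 124*(-20)) = -50/(33 - 2480) = -50/(-2447) = -50*(-1/2447) = 50/2447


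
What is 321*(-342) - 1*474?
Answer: -110256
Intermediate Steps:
321*(-342) - 1*474 = -109782 - 474 = -110256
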